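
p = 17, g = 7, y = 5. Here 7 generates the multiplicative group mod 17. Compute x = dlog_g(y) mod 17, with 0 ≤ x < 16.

Successive powers of 7 modulo 17:
  7^0=1  7^1=7  7^2=15  7^3=3  7^4=4  7^5=11
  7^6=9  7^7=12  7^8=16  7^9=10  7^10=2  7^11=14
  7^12=13  7^13=6  7^14=8  7^15=5
So 7^15 ≡ 5 (mod 17), giving x = 15.

15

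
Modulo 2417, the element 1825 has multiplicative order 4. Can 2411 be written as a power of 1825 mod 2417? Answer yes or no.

⟨1825⟩ has order 4; its elements mod 2417 are {1, 592, 1825, 2416}.
2411 is not in this set.

no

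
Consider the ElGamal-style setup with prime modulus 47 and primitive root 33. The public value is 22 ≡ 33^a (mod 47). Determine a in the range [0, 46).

35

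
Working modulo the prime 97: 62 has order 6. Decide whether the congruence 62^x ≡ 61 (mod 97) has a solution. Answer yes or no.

⟨62⟩ has order 6; its elements mod 97 are {1, 35, 36, 61, 62, 96}.
61 is in this set.

yes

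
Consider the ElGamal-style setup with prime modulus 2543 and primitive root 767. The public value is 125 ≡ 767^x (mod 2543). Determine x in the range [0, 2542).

2267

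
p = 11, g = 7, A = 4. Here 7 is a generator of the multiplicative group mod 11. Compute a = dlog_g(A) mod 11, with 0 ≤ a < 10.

6

Successive powers of 7 modulo 11:
  7^0=1  7^1=7  7^2=5  7^3=2  7^4=3  7^5=10
  7^6=4
So 7^6 ≡ 4 (mod 11), giving a = 6.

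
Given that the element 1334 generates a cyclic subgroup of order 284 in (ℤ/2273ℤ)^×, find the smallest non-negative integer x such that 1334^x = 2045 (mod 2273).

215

Baby-step giant-step with m = ceil(sqrt(284)) = 17.
Baby table (1334^j mod 2273 for j=0..16):
  0:1  1:1334  2:2070  3:1958  4:295  5:301  6:1486  7:268
  8:651  9:148  10:1954  11:1778  12:1113  13:473  14:1361  15:1720
  16:1023
Giant step factor: 1334^(-17) ≡ 1688 (mod 2273).
Scan 2045·1688^i mod 2273 for i = 0, 1, …:
  i=0: 2045   i=1: 1546   i=2: 244   i=3: 459
  i=4: 1972   i=5: 1064   i=6: 362   i=7: 1892
  i=8: 131   i=9: 647   i=10: 1096   i=11: 2099
  i=12: 1778
Match at i=12, j=11: x = 12·17 + 11 = 215.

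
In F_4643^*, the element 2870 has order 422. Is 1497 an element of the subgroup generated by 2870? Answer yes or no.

1497 ∈ ⟨2870⟩ iff 1497^422 ≡ 1 (mod 4643), since |⟨2870⟩| = 422.
1497^422 mod 4643 = 1.
Since 1 = 1, 1497 lies in the subgroup.

yes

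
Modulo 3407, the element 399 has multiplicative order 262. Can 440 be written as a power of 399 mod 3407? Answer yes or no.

440 ∈ ⟨399⟩ iff 440^262 ≡ 1 (mod 3407), since |⟨399⟩| = 262.
440^262 mod 3407 = 1.
Since 1 = 1, 440 lies in the subgroup.

yes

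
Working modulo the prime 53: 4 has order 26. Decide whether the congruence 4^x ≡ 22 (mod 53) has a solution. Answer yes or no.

no

22 ∈ ⟨4⟩ iff 22^26 ≡ 1 (mod 53), since |⟨4⟩| = 26.
22^26 mod 53 = 52.
Since 52 ≠ 1, 22 does not lie in the subgroup.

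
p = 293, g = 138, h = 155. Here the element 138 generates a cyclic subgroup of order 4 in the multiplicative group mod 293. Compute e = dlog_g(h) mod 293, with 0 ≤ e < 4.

Successive powers of 138 modulo 293:
  138^0=1  138^1=138  138^2=292  138^3=155
So 138^3 ≡ 155 (mod 293), giving e = 3.

3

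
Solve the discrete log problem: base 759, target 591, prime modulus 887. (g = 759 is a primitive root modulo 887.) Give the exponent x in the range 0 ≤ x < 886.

849

Baby-step giant-step with m = ceil(sqrt(886)) = 30.
Baby table (759^j mod 887 for j=0..29):
  0:1  1:759  2:418  3:603  4:872  5:146  6:826  7:712
  8:225  9:471  10:28  11:851  12:173  13:31  14:467  15:540
  16:66  17:422  18:91  19:770  20:784  21:766  22:409  23:868
  24:658  25:41  26:74  27:285  28:774  29:272
Giant step factor: 759^(-30) ≡ 354 (mod 887).
Scan 591·354^i mod 887 for i = 0, 1, …:
  i=0: 591   i=1: 769   i=2: 804   i=3: 776
  i=4: 621   i=5: 745   i=6: 291   i=7: 122
  i=8: 612   i=9: 220     …   i=27: 520
  i=28: 471
Match at i=28, j=9: x = 28·30 + 9 = 849.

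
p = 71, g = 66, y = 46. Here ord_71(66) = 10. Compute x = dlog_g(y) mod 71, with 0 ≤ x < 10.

7

Successive powers of 66 modulo 71:
  66^0=1  66^1=66  66^2=25  66^3=17  66^4=57  66^5=70
  66^6=5  66^7=46
So 66^7 ≡ 46 (mod 71), giving x = 7.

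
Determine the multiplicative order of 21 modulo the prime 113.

112

The order of 21 must divide p − 1 = 112 = 2^4 · 7.
Divisors: 1, 2, 4, 7, 8, 14, 16, 28, 56, 112.
Check each in increasing order: 21^1 ≡ 21;  21^2 ≡ 102;  21^4 ≡ 8;  21^7 ≡ 73;  21^8 ≡ 64;  21^14 ≡ 18;  21^16 ≡ 28;  21^28 ≡ 98;  21^56 ≡ 112;  21^112 ≡ 1.
Smallest exponent giving 1 is 112.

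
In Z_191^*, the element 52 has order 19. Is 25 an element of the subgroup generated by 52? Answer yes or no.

25 ∈ ⟨52⟩ iff 25^19 ≡ 1 (mod 191), since |⟨52⟩| = 19.
25^19 mod 191 = 1.
Since 1 = 1, 25 lies in the subgroup.

yes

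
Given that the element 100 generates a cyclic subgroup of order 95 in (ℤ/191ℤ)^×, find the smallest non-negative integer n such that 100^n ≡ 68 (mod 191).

2

Baby-step giant-step with m = ceil(sqrt(95)) = 10.
Baby table (100^j mod 191 for j=0..9):
  0:1  1:100  2:68  3:115  4:40  5:180  6:46  7:16
  8:72  9:133
Giant step factor: 100^(-10) ≡ 30 (mod 191).
Scan 68·30^i mod 191 for i = 0, 1, …:
  i=0: 68
Match at i=0, j=2: n = 0·10 + 2 = 2.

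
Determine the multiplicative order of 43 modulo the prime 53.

The order of 43 must divide p − 1 = 52 = 2^2 · 13.
Divisors: 1, 2, 4, 13, 26, 52.
Check each in increasing order: 43^1 ≡ 43;  43^2 ≡ 47;  43^4 ≡ 36;  43^13 ≡ 52;  43^26 ≡ 1.
Smallest exponent giving 1 is 26.

26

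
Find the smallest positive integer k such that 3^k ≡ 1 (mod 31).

The order of 3 must divide p − 1 = 30 = 2 · 3 · 5.
Divisors: 1, 2, 3, 5, 6, 10, 15, 30.
Check each in increasing order: 3^1 ≡ 3;  3^2 ≡ 9;  3^3 ≡ 27;  3^5 ≡ 26;  3^6 ≡ 16;  3^10 ≡ 25;  3^15 ≡ 30;  3^30 ≡ 1.
Smallest exponent giving 1 is 30.

30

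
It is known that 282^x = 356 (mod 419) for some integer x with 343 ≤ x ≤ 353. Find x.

Compute 282^343 mod 419 = 297, then multiply by 282 repeatedly:
  282^343=297  282^344=373  282^345=17  282^346=185  282^347=214
  282^348=12  282^349=32  282^350=225  282^351=181  282^352=343
  282^353=356
Found 356 at exponent 353.

353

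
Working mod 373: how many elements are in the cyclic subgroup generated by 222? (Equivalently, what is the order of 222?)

372

The order of 222 must divide p − 1 = 372 = 2^2 · 3 · 31.
Divisors: 1, 2, 3, 4, 6, 12, 31, 62, 93, 124, 186, 372.
Check each in increasing order: 222^1 ≡ 222;  222^2 ≡ 48;  222^3 ≡ 212;  222^4 ≡ 66;  222^6 ≡ 184;  222^12 ≡ 286;  222^31 ≡ 304;  222^62 ≡ 285;  222^93 ≡ 104;  222^124 ≡ 284;  222^186 ≡ 372;  222^372 ≡ 1.
Smallest exponent giving 1 is 372.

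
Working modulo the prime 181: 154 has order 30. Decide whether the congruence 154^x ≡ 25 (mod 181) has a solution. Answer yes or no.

yes

25 ∈ ⟨154⟩ iff 25^30 ≡ 1 (mod 181), since |⟨154⟩| = 30.
25^30 mod 181 = 1.
Since 1 = 1, 25 lies in the subgroup.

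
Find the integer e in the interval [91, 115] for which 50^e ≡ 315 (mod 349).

Compute 50^91 mod 349 = 319, then multiply by 50 repeatedly:
  50^91=319  50^92=245  50^93=35  50^94=5  50^95=250
  50^96=285  50^97=290  50^98=191  50^99=127  50^100=68
  50^101=259  50^102=37  50^103=105  50^104=15  50^105=52
  50^106=157  50^107=172  50^108=224  50^109=32  50^110=204
  50^111=79  50^112=111  50^113=315
Found 315 at exponent 113.

113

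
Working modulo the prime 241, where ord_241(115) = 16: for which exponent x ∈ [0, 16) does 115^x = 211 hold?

Successive powers of 115 modulo 241:
  115^0=1  115^1=115  115^2=211
So 115^2 ≡ 211 (mod 241), giving x = 2.

2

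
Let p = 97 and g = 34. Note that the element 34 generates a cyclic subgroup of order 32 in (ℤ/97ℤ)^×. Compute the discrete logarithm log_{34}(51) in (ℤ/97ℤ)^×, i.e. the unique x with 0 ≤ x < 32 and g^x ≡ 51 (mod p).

13

Successive powers of 34 modulo 97:
  34^0=1  34^1=34  34^2=89  34^3=19  34^4=64  34^5=42
  34^6=70  34^7=52  34^8=22  34^9=69  34^10=18  34^11=30
  34^12=50  34^13=51
So 34^13 ≡ 51 (mod 97), giving x = 13.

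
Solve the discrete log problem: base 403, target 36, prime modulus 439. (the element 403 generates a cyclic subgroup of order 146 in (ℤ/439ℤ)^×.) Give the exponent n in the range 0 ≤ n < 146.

74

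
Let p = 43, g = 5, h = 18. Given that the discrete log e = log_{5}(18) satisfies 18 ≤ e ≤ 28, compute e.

23

Compute 5^18 mod 43 = 11, then multiply by 5 repeatedly:
  5^18=11  5^19=12  5^20=17  5^21=42  5^22=38
  5^23=18
Found 18 at exponent 23.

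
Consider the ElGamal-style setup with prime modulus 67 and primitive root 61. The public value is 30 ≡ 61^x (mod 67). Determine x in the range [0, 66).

55

Baby-step giant-step with m = ceil(sqrt(66)) = 9.
Baby table (61^j mod 67 for j=0..8):
  0:1  1:61  2:36  3:52  4:23  5:63  6:24  7:57
  8:60
Giant step factor: 61^(-9) ≡ 8 (mod 67).
Scan 30·8^i mod 67 for i = 0, 1, …:
  i=0: 30   i=1: 39   i=2: 44   i=3: 17
  i=4: 2   i=5: 16   i=6: 61
Match at i=6, j=1: x = 6·9 + 1 = 55.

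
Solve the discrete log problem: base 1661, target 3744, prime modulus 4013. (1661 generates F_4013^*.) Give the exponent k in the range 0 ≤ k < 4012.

2399

Baby-step giant-step with m = ceil(sqrt(4012)) = 64.
Baby table (1661^j mod 4013 for j=0..63):
  0:1  1:1661  2:1990  3:2691  4:3282  5:1748  6:2029  7:3262
  8:632  9:2359  10:1611  11:3213  12:3516  13:1161  14:2181  15:2915
  16:2137  17:2065  18:2863  19:38  20:2923  21:3386  22:1933  23:313
  24:2216  25:855  26:3566  27:3951  28:1356  29:1023  30:1704  31:1179
  32:3988  33:2618  34:2419  35:946  36:2223  37:443  38:1444  39:2723
  40:252  41:1220  42:3868  43:3948  44:386  45:3079  46:1657  47:3372
  48:2757  49:544  50:659  51:3063  52:3172  53:3636  54:3844  55:201
  56:782  57:2703  58:3149  59:1550  60:2217  61:2516  62:1543  63:2629
Giant step factor: 1661^(-64) ≡ 2716 (mod 4013).
Scan 3744·2716^i mod 4013 for i = 0, 1, …:
  i=0: 3744   i=1: 3775   i=2: 3698   i=3: 3242
  i=4: 750   i=5: 2409   i=6: 1654   i=7: 1717
  i=8: 266   i=9: 116     …   i=36: 2496
  i=37: 1179
Match at i=37, j=31: k = 37·64 + 31 = 2399.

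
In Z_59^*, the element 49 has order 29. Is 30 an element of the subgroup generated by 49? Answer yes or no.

no

30 ∈ ⟨49⟩ iff 30^29 ≡ 1 (mod 59), since |⟨49⟩| = 29.
30^29 mod 59 = 58.
Since 58 ≠ 1, 30 does not lie in the subgroup.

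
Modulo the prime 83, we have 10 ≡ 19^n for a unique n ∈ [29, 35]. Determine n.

32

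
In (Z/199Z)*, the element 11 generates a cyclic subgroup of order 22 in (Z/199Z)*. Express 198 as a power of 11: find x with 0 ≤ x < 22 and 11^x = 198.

11

Successive powers of 11 modulo 199:
  11^0=1  11^1=11  11^2=121  11^3=137  11^4=114  11^5=60
  11^6=63  11^7=96  11^8=61  11^9=74  11^10=18  11^11=198
So 11^11 ≡ 198 (mod 199), giving x = 11.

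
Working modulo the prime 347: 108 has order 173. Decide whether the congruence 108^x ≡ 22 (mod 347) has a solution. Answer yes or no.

no

22 ∈ ⟨108⟩ iff 22^173 ≡ 1 (mod 347), since |⟨108⟩| = 173.
22^173 mod 347 = 346.
Since 346 ≠ 1, 22 does not lie in the subgroup.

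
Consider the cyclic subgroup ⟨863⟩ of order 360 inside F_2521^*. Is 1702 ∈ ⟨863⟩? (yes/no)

1702 ∈ ⟨863⟩ iff 1702^360 ≡ 1 (mod 2521), since |⟨863⟩| = 360.
1702^360 mod 2521 = 2022.
Since 2022 ≠ 1, 1702 does not lie in the subgroup.

no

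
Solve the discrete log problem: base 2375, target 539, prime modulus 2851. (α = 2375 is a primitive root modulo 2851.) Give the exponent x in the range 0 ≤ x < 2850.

1466

Baby-step giant-step with m = ceil(sqrt(2850)) = 54.
Baby table (2375^j mod 2851 for j=0..53):
  0:1  1:2375  2:1347  3:303  4:1173  5:448  6:577  7:1895
  8:1747  9:920  10:1134  11:1906  12:2213  13:1482  14:1616  15:554
  16:1439  17:2127  18:2504  19:2665  20:155  21:346  22:662  23:1349
  24:2202  25:1016  26:1054  27:72  28:2791  29:50  30:1859  31:1777
  32:895  33:1630  34:2443  35:340  36:667  37:1820  38:384  39:2531
  40:1217  41:2312  42:2825  43:972  44:2041  45:675  46:863  47:2607
  48:2104  49:2048  50:194  51:1739  52:1877  53:1762
Giant step factor: 2375^(-54) ≡ 2141 (mod 2851).
Scan 539·2141^i mod 2851 for i = 0, 1, …:
  i=0: 539   i=1: 2195   i=2: 1047   i=3: 741
  i=4: 1325   i=5: 80   i=6: 220   i=7: 605
  i=8: 951   i=9: 477     …   i=26: 1672
  i=27: 1747
Match at i=27, j=8: x = 27·54 + 8 = 1466.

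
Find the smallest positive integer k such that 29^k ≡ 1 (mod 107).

53

The order of 29 must divide p − 1 = 106 = 2 · 53.
Divisors: 1, 2, 53, 106.
Check each in increasing order: 29^1 ≡ 29;  29^2 ≡ 92;  29^53 ≡ 1.
Smallest exponent giving 1 is 53.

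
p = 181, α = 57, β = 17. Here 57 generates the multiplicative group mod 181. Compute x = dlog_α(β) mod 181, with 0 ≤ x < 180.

65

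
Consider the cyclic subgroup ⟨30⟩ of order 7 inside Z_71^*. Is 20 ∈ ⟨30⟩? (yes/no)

yes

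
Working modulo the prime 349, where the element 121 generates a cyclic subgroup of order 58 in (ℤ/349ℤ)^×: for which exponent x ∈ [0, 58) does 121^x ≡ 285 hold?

Baby-step giant-step with m = ceil(sqrt(58)) = 8.
Baby table (121^j mod 349 for j=0..7):
  0:1  1:121  2:332  3:37  4:289  5:69  6:322  7:223
Giant step factor: 121^(-8) ≡ 257 (mod 349).
Scan 285·257^i mod 349 for i = 0, 1, …:
  i=0: 285   i=1: 304   i=2: 301   i=3: 228
  i=4: 313   i=5: 171   i=6: 322
Match at i=6, j=6: x = 6·8 + 6 = 54.

54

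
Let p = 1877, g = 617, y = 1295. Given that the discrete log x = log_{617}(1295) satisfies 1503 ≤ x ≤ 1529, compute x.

Compute 617^1503 mod 1877 = 829, then multiply by 617 repeatedly:
  617^1503=829  617^1504=949  617^1505=1786  617^1506=163  617^1507=1090
  617^1508=564  617^1509=743  617^1510=443  617^1511=1166  617^1512=531
  617^1513=1029  617^1514=467  617^1515=958  617^1516=1708  617^1517=839
  617^1518=1488  617^1519=243  617^1520=1648  617^1521=1359  617^1522=1361
  617^1523=718  617^1524=34  617^1525=331  617^1526=1511  617^1527=1295
Found 1295 at exponent 1527.

1527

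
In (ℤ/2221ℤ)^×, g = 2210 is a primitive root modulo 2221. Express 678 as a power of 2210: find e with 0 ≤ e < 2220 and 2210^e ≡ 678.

Baby-step giant-step with m = ceil(sqrt(2220)) = 48.
Baby table (2210^j mod 2221 for j=0..47):
  0:1  1:2210  2:121  3:890  4:1315  5:1082  6:1424  7:2104
  8:1287  9:1390  10:257  11:1615  12:3  13:2188  14:363  15:449
  16:1724  17:1025  18:2051  19:1870  20:1640  21:1949  22:771  23:403
  24:9  25:2122  26:1089  27:1347  28:730  29:854  30:1711  31:1168
  32:478  33:1405  34:92  35:1209  36:27  37:1924  38:1046  39:1820
  40:2190  41:341  42:691  43:1283  44:1434  45:1994  46:276  47:1406
Giant step factor: 2210^(-48) ≡ 1371 (mod 2221).
Scan 678·1371^i mod 2221 for i = 0, 1, …:
  i=0: 678   i=1: 1160   i=2: 124   i=3: 1208
  i=4: 1523   i=5: 293   i=6: 1923   i=7: 106
  i=8: 961   i=9: 478
Match at i=9, j=32: e = 9·48 + 32 = 464.

464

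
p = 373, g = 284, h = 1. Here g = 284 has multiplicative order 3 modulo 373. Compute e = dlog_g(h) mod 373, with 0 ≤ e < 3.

0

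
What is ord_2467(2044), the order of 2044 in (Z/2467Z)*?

822

The order of 2044 must divide p − 1 = 2466 = 2 · 3^2 · 137.
Divisors: 1, 2, 3, 6, 9, 18, 137, 274, 411, 822, 1233, 2466.
Check each in increasing order: 2044^1 ≡ 2044;  2044^2 ≡ 1305;  2044^3 ≡ 593;  2044^6 ≡ 1335;  2044^9 ≡ 2215;  2044^18 ≡ 1829;  2044^137 ≡ 217;  2044^274 ≡ 216;  2044^411 ≡ 2466;  2044^822 ≡ 1.
Smallest exponent giving 1 is 822.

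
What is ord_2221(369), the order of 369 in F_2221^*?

The order of 369 must divide p − 1 = 2220 = 2^2 · 3 · 5 · 37.
Divisors: 1, 2, 3, 4, 5, 6, 10, 12, 15, 20, 30, 37, 60, 74, 111, 148, 185, 222, 370, 444, 555, 740, 1110, 2220.
Check each in increasing order: 369^1 ≡ 369;  369^2 ≡ 680;  369^3 ≡ 2168;  369^4 ≡ 432;  369^5 ≡ 1717;  369^6 ≡ 588;  369^10 ≡ 822;  369^12 ≡ 1489;  369^15 ≡ 1039;  369^20 ≡ 500;  369^30 ≡ 115;  369^37 ≡ 1066;  369^60 ≡ 2120;  369^74 ≡ 1425;  369^111 ≡ 2107;  369^148 ≡ 631;  369^185 ≡ 1904;  369^222 ≡ 1891;  369^370 ≡ 544;  369^444 ≡ 71;  369^555 ≡ 790;  369^740 ≡ 543;  369^1110 ≡ 2220;  369^2220 ≡ 1.
Smallest exponent giving 1 is 2220.

2220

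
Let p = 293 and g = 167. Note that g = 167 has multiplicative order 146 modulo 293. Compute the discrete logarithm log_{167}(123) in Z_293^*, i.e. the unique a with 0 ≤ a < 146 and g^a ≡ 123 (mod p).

Successive powers of 167 modulo 293:
  167^0=1  167^1=167  167^2=54  167^3=228  167^4=279  167^5=6
  167^6=123
So 167^6 ≡ 123 (mod 293), giving a = 6.

6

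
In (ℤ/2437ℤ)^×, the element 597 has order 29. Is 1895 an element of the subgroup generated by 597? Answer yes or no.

1895 ∈ ⟨597⟩ iff 1895^29 ≡ 1 (mod 2437), since |⟨597⟩| = 29.
1895^29 mod 2437 = 1.
Since 1 = 1, 1895 lies in the subgroup.

yes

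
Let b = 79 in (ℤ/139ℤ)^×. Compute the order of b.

The order of 79 must divide p − 1 = 138 = 2 · 3 · 23.
Divisors: 1, 2, 3, 6, 23, 46, 69, 138.
Check each in increasing order: 79^1 ≡ 79;  79^2 ≡ 125;  79^3 ≡ 6;  79^6 ≡ 36;  79^23 ≡ 1.
Smallest exponent giving 1 is 23.

23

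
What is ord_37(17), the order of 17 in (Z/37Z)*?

36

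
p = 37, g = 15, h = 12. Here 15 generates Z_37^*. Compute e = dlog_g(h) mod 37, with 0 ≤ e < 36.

Successive powers of 15 modulo 37:
  15^0=1  15^1=15  15^2=3  15^3=8  15^4=9  15^5=24
  15^6=27  15^7=35  15^8=7  15^9=31  15^10=21  15^11=19
  15^12=26  15^13=20  15^14=4  15^15=23  15^16=12
So 15^16 ≡ 12 (mod 37), giving e = 16.

16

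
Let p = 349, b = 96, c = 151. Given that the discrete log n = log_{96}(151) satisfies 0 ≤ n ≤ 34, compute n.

8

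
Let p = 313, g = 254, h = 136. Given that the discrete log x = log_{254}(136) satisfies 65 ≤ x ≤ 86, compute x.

65

Compute 254^65 mod 313 = 136, then multiply by 254 repeatedly:
  254^65=136
Found 136 at exponent 65.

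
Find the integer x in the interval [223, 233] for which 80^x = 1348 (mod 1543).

225

Compute 80^223 mod 1543 = 1197, then multiply by 80 repeatedly:
  80^223=1197  80^224=94  80^225=1348
Found 1348 at exponent 225.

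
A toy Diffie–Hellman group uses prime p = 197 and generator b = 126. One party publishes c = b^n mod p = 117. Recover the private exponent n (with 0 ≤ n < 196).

Baby-step giant-step with m = ceil(sqrt(196)) = 14.
Baby table (126^j mod 197 for j=0..13):
  0:1  1:126  2:116  3:38  4:60  5:74  6:65  7:113
  8:54  9:106  10:157  11:82  12:88  13:56
Giant step factor: 126^(-14) ≡ 93 (mod 197).
Scan 117·93^i mod 197 for i = 0, 1, …:
  i=0: 117   i=1: 46   i=2: 141   i=3: 111
  i=4: 79   i=5: 58   i=6: 75   i=7: 80
  i=8: 151   i=9: 56
Match at i=9, j=13: n = 9·14 + 13 = 139.

139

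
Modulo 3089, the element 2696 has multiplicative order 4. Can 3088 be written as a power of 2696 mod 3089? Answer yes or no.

yes

⟨2696⟩ has order 4; its elements mod 3089 are {1, 393, 2696, 3088}.
3088 is in this set.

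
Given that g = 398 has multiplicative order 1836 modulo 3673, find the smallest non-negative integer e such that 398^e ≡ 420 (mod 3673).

Baby-step giant-step with m = ceil(sqrt(1836)) = 43.
Baby table (398^j mod 3673 for j=0..42):
  0:1  1:398  2:465  3:1420  4:3191  5:2833  6:3596  7:2411
  8:925  9:850  10:384  11:2239  12:2256  13:1676  14:2235  15:664
  16:3489  17:228  18:2592  19:3176  20:536  21:294  22:3149  23:809
  24:2431  25:1539  26:2804  27:3073  28:3618  29:148  30:136  31:2706
  32:799  33:2124  34:562  35:3296  36:547  37:999  38:918  39:1737
  40:802  41:3318  42:1957
Giant step factor: 398^(-43) ≡ 927 (mod 3673).
Scan 420·927^i mod 3673 for i = 0, 1, …:
  i=0: 420   i=1: 2   i=2: 1854   i=3: 3367
  i=4: 2832   i=5: 2742   i=6: 118   i=7: 2869
  i=8: 311   i=9: 1803     …   i=31: 3639
  i=32: 1539
Match at i=32, j=25: e = 32·43 + 25 = 1401.

1401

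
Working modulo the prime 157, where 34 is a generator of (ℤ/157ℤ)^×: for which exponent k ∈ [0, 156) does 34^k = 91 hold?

113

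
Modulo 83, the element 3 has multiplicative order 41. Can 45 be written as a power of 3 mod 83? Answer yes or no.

45 ∈ ⟨3⟩ iff 45^41 ≡ 1 (mod 83), since |⟨3⟩| = 41.
45^41 mod 83 = 82.
Since 82 ≠ 1, 45 does not lie in the subgroup.

no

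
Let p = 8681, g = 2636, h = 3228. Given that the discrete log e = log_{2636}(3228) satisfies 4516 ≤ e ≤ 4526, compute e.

4519

Compute 2636^4516 mod 8681 = 5910, then multiply by 2636 repeatedly:
  2636^4516=5910  2636^4517=5046  2636^4518=1964  2636^4519=3228
Found 3228 at exponent 4519.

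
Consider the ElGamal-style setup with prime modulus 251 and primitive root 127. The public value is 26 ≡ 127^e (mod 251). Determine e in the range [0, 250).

207

Baby-step giant-step with m = ceil(sqrt(250)) = 16.
Baby table (127^j mod 251 for j=0..15):
  0:1  1:127  2:65  3:223  4:209  5:188  6:31  7:172
  8:7  9:136  10:204  11:55  12:208  13:61  14:217  15:200
Giant step factor: 127^(-16) ≡ 41 (mod 251).
Scan 26·41^i mod 251 for i = 0, 1, …:
  i=0: 26   i=1: 62   i=2: 32   i=3: 57
  i=4: 78   i=5: 186   i=6: 96   i=7: 171
  i=8: 234   i=9: 56   i=10: 37   i=11: 11
  i=12: 200
Match at i=12, j=15: e = 12·16 + 15 = 207.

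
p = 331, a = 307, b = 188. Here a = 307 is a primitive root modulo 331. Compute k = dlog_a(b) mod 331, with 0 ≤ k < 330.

Baby-step giant-step with m = ceil(sqrt(330)) = 19.
Baby table (307^j mod 331 for j=0..18):
  0:1  1:307  2:245  3:78  4:114  5:243  6:126  7:286
  8:87  9:229  10:131  11:166  12:319  13:288  14:39  15:57
  16:287  17:63  18:143
Giant step factor: 307^(-19) ≡ 312 (mod 331).
Scan 188·312^i mod 331 for i = 0, 1, …:
  i=0: 188   i=1: 69   i=2: 13   i=3: 84
  i=4: 59   i=5: 203   i=6: 115   i=7: 132
  i=8: 140   i=9: 319
Match at i=9, j=12: k = 9·19 + 12 = 183.

183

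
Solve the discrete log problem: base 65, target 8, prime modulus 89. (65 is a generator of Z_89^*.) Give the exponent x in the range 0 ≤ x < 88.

80

Baby-step giant-step with m = ceil(sqrt(88)) = 10.
Baby table (65^j mod 89 for j=0..9):
  0:1  1:65  2:42  3:60  4:73  5:28  6:40  7:19
  8:78  9:86
Giant step factor: 65^(-10) ≡ 68 (mod 89).
Scan 8·68^i mod 89 for i = 0, 1, …:
  i=0: 8   i=1: 10   i=2: 57   i=3: 49
  i=4: 39   i=5: 71   i=6: 22   i=7: 72
  i=8: 1
Match at i=8, j=0: x = 8·10 + 0 = 80.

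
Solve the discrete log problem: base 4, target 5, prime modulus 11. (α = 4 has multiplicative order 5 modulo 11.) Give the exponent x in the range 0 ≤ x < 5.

Successive powers of 4 modulo 11:
  4^0=1  4^1=4  4^2=5
So 4^2 ≡ 5 (mod 11), giving x = 2.

2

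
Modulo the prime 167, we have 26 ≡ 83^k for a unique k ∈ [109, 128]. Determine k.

123

Compute 83^109 mod 167 = 134, then multiply by 83 repeatedly:
  83^109=134  83^110=100  83^111=117  83^112=25  83^113=71
  83^114=48  83^115=143  83^116=12  83^117=161  83^118=3
  83^119=82  83^120=126  83^121=104  83^122=115  83^123=26
Found 26 at exponent 123.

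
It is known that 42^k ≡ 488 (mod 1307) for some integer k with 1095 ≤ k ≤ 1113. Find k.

1104

Compute 42^1095 mod 1307 = 244, then multiply by 42 repeatedly:
  42^1095=244  42^1096=1099  42^1097=413  42^1098=355  42^1099=533
  42^1100=167  42^1101=479  42^1102=513  42^1103=634  42^1104=488
Found 488 at exponent 1104.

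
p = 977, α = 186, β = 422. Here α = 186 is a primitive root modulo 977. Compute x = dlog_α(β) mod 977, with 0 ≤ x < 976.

Baby-step giant-step with m = ceil(sqrt(976)) = 32.
Baby table (186^j mod 977 for j=0..31):
  0:1  1:186  2:401  3:334  4:573  5:85  6:178  7:867
  8:57  9:832  10:386  11:475  12:420  13:937  14:376  15:569
  16:318  17:528  18:508  19:696  20:492  21:651  22:915  23:192
  24:540  25:786  26:623  27:592  28:688  29:958  30:374  31:197
Giant step factor: 186^(-32) ≡ 543 (mod 977).
Scan 422·543^i mod 977 for i = 0, 1, …:
  i=0: 422   i=1: 528
Match at i=1, j=17: x = 1·32 + 17 = 49.

49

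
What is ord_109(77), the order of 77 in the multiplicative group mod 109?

The order of 77 must divide p − 1 = 108 = 2^2 · 3^3.
Divisors: 1, 2, 3, 4, 6, 9, 12, 18, 27, 36, 54, 108.
Check each in increasing order: 77^1 ≡ 77;  77^2 ≡ 43;  77^3 ≡ 41;  77^4 ≡ 105;  77^6 ≡ 46;  77^9 ≡ 33;  77^12 ≡ 45;  77^18 ≡ 108;  77^27 ≡ 76;  77^36 ≡ 1.
Smallest exponent giving 1 is 36.

36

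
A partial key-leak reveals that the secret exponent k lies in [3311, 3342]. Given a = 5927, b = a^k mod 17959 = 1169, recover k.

Compute 5927^3311 mod 17959 = 7986, then multiply by 5927 repeatedly:
  5927^3311=7986  5927^3312=11057  5927^3313=2448  5927^3314=16383  5927^3315=15687
  5927^3316=3106  5927^3317=1287  5927^3318=13433  5927^3319=5144  5927^3320=12065
  5927^3321=14476  5927^3322=9109  5927^3323=4289  5927^3324=8918  5927^3325=3649
  5927^3326=4987  5927^3327=15394  5927^3328=8518  5927^3329=3437  5927^3330=5593
  5927^3331=15356  5927^3332=16759  5927^3333=17323  5927^3334=1818  5927^3335=17845
  5927^3336=6764  5927^3337=5740  5927^3338=6634  5927^3339=7467  5927^3340=5933
  5927^3341=1169
Found 1169 at exponent 3341.

3341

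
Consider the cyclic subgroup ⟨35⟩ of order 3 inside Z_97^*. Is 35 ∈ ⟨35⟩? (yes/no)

yes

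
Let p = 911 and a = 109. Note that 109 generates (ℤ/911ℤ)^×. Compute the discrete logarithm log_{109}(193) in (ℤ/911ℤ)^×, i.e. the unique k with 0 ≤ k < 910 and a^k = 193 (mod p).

112

Baby-step giant-step with m = ceil(sqrt(910)) = 31.
Baby table (109^j mod 911 for j=0..30):
  0:1  1:109  2:38  3:498  4:533  5:704  6:212  7:333
  8:768  9:811  10:32  11:755  12:305  13:449  14:658  15:664
  16:407  17:635  18:890  19:444  20:113  21:474  22:650  23:703
  24:103  25:295  26:270  27:278  28:239  29:543  30:883
Giant step factor: 109^(-31) ≡ 297 (mod 911).
Scan 193·297^i mod 911 for i = 0, 1, …:
  i=0: 193   i=1: 839   i=2: 480   i=3: 444
Match at i=3, j=19: k = 3·31 + 19 = 112.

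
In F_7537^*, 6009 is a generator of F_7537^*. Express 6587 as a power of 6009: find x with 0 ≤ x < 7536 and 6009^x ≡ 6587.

Baby-step giant-step with m = ceil(sqrt(7536)) = 87.
Baby table (6009^j mod 7537 for j=0..86):
  0:1  1:6009  2:5851  3:6091  4:1147  5:3505  6:3167  7:7115
  8:4171  9:3014  10:7252  11:5871  12:5679  13:5112  14:4733  15:3496
  16:1845  17:7215  18:2111  19:228  20:5855  21:7516  22:1940  23:5258
  24:218  25:6061  26:1765  27:1326  28:1325  29:2853  30:4539  31:5985
  32:4838  33:1333  34:5703  35:6125  36:1954  37:6477  38:6762  39:891
  40:2749  41:5174  42:441  43:4482  44:2637  45:2959  46:848  47:620
  48:2302  49:2323  50:383  51:2662  52:2444  53:3920  54:2155  55:829
  56:7041  57:4188  58:7186  59:1201  60:3900  61:2567  62:4401  63:5813
  64:3859  65:4919  66:5694  67:4803  68:2054  69:4417  70:3976  71:7031
  72:4394  73:1435  74:587  75:7504  76:5202  77:2879  78:2496  79:7371
  80:4927  81:1007  82:6389  83:5560  84:6056  85:1868  86:2219
Giant step factor: 6009^(-87) ≡ 6345 (mod 7537).
Scan 6587·6345^i mod 7537 for i = 0, 1, …:
  i=0: 6587   i=1: 1850   i=2: 3141   i=3: 1817
  i=4: 4792   i=5: 982   i=6: 5228   i=7: 1323
  i=8: 5754   i=9: 7439     …   i=20: 3223
  i=21: 2054
Match at i=21, j=68: x = 21·87 + 68 = 1895.

1895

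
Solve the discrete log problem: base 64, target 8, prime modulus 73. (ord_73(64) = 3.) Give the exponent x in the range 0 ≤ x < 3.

2

Successive powers of 64 modulo 73:
  64^0=1  64^1=64  64^2=8
So 64^2 ≡ 8 (mod 73), giving x = 2.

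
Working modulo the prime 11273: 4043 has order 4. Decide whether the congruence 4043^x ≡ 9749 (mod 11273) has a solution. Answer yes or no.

9749 ∈ ⟨4043⟩ iff 9749^4 ≡ 1 (mod 11273), since |⟨4043⟩| = 4.
9749^4 mod 11273 = 1514.
Since 1514 ≠ 1, 9749 does not lie in the subgroup.

no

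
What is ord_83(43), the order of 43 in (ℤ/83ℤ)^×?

82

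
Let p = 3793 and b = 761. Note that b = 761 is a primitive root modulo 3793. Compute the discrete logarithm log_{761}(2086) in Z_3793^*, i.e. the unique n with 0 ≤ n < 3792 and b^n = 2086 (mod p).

Baby-step giant-step with m = ceil(sqrt(3792)) = 62.
Baby table (761^j mod 3793 for j=0..61):
  0:1  1:761  2:2585  3:2411  4:2752  5:536  6:2045  7:1115
  8:2676  9:3388  10:2821  11:3736  12:2139  13:582  14:2914  15:2442
  16:3585  17:1018  18:926  19:2981  20:327  21:2302  22:3249  23:3246
  24:963  25:794  26:1147  27:477  28:2662  29:320  30:768  31:326
  32:1541  33:664  34:835  35:2004  36:258  37:2895  38:3155  39:3779
  40:725  41:1740  42:383  43:3195  44:82  45:1714  46:3355  47:466
  48:1877  49:2229  50:798  51:398  52:3231  53:927  54:3742  55:2912
  56:920  57:2208  58:3782  59:3008  60:1909  61:30
Giant step factor: 761^(-62) ≡ 2476 (mod 3793).
Scan 2086·2476^i mod 3793 for i = 0, 1, …:
  i=0: 2086   i=1: 2663   i=2: 1354   i=3: 3285
  i=4: 1468   i=5: 1074   i=6: 331   i=7: 268
  i=8: 3586   i=9: 3316     …   i=39: 1690
  i=40: 761
Match at i=40, j=1: n = 40·62 + 1 = 2481.

2481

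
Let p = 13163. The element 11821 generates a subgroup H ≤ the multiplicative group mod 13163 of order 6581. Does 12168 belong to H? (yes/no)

12168 ∈ ⟨11821⟩ iff 12168^6581 ≡ 1 (mod 13163), since |⟨11821⟩| = 6581.
12168^6581 mod 13163 = 13162.
Since 13162 ≠ 1, 12168 does not lie in the subgroup.

no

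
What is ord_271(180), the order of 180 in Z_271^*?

The order of 180 must divide p − 1 = 270 = 2 · 3^3 · 5.
Divisors: 1, 2, 3, 5, 6, 9, 10, 15, 18, 27, 30, 45, 54, 90, 135, 270.
Check each in increasing order: 180^1 ≡ 180;  180^2 ≡ 151;  180^3 ≡ 80;  180^5 ≡ 156;  180^6 ≡ 167;  180^9 ≡ 81;  180^10 ≡ 217;  180^15 ≡ 248;  180^18 ≡ 57;  180^27 ≡ 10;  180^30 ≡ 258;  180^45 ≡ 28;  180^54 ≡ 100;  180^90 ≡ 242;  180^135 ≡ 1.
Smallest exponent giving 1 is 135.

135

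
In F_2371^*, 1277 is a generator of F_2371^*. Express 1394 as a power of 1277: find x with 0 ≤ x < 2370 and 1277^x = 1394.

1816

Baby-step giant-step with m = ceil(sqrt(2370)) = 49.
Baby table (1277^j mod 2371 for j=0..48):
  0:1  1:1277  2:1852  3:1117  4:1438  5:1172  6:543  7:1079
  8:332  9:1926  10:775  11:968  12:845  13:260  14:80  15:207
  16:1158  17:1633  18:1232  19:1291  20:762  21:964  22:479  23:2336
  24:354  25:1568  26:1212  27:1832  28:1658  29:2334  30:171  31:235
  32:1349  33:1327  34:1685  35:1248  36:384  37:1942  38:2239  39:2148
  40:2120  41:1929  42:2235  43:1782  44:1825  45:2203  46:1225  47:1836
  48:2024
Giant step factor: 1277^(-49) ≡ 1645 (mod 2371).
Scan 1394·1645^i mod 2371 for i = 0, 1, …:
  i=0: 1394   i=1: 373   i=2: 1867   i=3: 770
  i=4: 536   i=5: 2079   i=6: 973   i=7: 160
  i=8: 19   i=9: 432     …   i=36: 1295
  i=37: 1117
Match at i=37, j=3: x = 37·49 + 3 = 1816.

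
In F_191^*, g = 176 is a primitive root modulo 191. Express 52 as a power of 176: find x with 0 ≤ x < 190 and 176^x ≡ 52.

Baby-step giant-step with m = ceil(sqrt(190)) = 14.
Baby table (176^j mod 191 for j=0..13):
  0:1  1:176  2:34  3:63  4:10  5:41  6:149  7:57
  8:100  9:28  10:153  11:188  12:45  13:89
Giant step factor: 176^(-14) ≡ 96 (mod 191).
Scan 52·96^i mod 191 for i = 0, 1, …:
  i=0: 52   i=1: 26   i=2: 13   i=3: 102
  i=4: 51   i=5: 121   i=6: 156   i=7: 78
  i=8: 39   i=9: 115   i=10: 153
Match at i=10, j=10: x = 10·14 + 10 = 150.

150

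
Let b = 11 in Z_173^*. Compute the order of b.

172

The order of 11 must divide p − 1 = 172 = 2^2 · 43.
Divisors: 1, 2, 4, 43, 86, 172.
Check each in increasing order: 11^1 ≡ 11;  11^2 ≡ 121;  11^4 ≡ 109;  11^43 ≡ 93;  11^86 ≡ 172;  11^172 ≡ 1.
Smallest exponent giving 1 is 172.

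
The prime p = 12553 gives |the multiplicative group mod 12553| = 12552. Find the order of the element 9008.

4184

The order of 9008 must divide p − 1 = 12552 = 2^3 · 3 · 523.
Divisors: 1, 2, 3, 4, 6, 8, 12, 24, 523, 1046, 1569, 2092, 3138, 4184, 6276, 12552.
Check each in increasing order: 9008^1 ≡ 9008;  9008^2 ≡ 1472;  9008^3 ≡ 3808;  9008^4 ≡ 7668;  9008^6 ≡ 2149;  9008^8 ≡ 12525;  9008^12 ≡ 11250;  9008^24 ≡ 3154;  9008^523 ≡ 1999;  9008^1046 ≡ 4147;  9008^1569 ≡ 4873;  9008^2092 ≡ 12552;  9008^3138 ≡ 8406;  9008^4184 ≡ 1.
Smallest exponent giving 1 is 4184.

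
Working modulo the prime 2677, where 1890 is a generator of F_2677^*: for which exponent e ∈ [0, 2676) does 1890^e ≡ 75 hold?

1398

Baby-step giant-step with m = ceil(sqrt(2676)) = 52.
Baby table (1890^j mod 2677 for j=0..51):
  0:1  1:1890  2:982  3:819  4:604  5:1158  6:1511  7:2108
  8:744  9:735  10:2464  11:1657  12:2317  13:2235  14:2521  15:2307
  16:2074  17:732  18:2148  19:1388  20:2537  21:423  22:1724  23:451
  24:1104  25:1177  26:2620  27:2027  28:243  29:1503  30:373  31:919
  32:2214  33:309  34:424  35:937  36:1433  37:1923  38:1781  39:1101
  40:861  41:2351  42:2247  43:1108  44:706  45:1194  46:2626  47:2659
  48:781  49:1063  50:1320  51:2513
Giant step factor: 1890^(-52) ≡ 2560 (mod 2677).
Scan 75·2560^i mod 2677 for i = 0, 1, …:
  i=0: 75   i=1: 1933   i=2: 1384   i=3: 1369
  i=4: 447   i=5: 1241   i=6: 2038   i=7: 2484
  i=8: 1165   i=9: 222     …   i=25: 275
  i=26: 2626
Match at i=26, j=46: e = 26·52 + 46 = 1398.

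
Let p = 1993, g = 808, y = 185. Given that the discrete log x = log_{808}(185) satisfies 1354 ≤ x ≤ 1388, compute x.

Compute 808^1354 mod 1993 = 154, then multiply by 808 repeatedly:
  808^1354=154  808^1355=866  808^1356=185
Found 185 at exponent 1356.

1356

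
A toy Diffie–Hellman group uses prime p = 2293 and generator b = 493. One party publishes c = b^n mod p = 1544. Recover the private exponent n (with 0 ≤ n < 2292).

1639

Baby-step giant-step with m = ceil(sqrt(2292)) = 48.
Baby table (493^j mod 2293 for j=0..47):
  0:1  1:493  2:2284  3:149  4:81  5:952  6:1564  7:604
  8:1975  9:1443  10:569  11:771  12:1758  13:2233  14:229  15:540
  16:232  17:2019  18:205  19:173  20:448  21:736  22:554  23:255
  24:1893  25:2291  26:1307  27:18  28:1995  29:2131  30:389  31:1458
  32:1085  33:636  34:1700  35:1155  36:751  37:1070  38:120  39:1835
  40:1213  41:1829  42:548  43:1883  44:1947  45:1397  46:821  47:1185
Giant step factor: 493^(-48) ≡ 571 (mod 2293).
Scan 1544·571^i mod 2293 for i = 0, 1, …:
  i=0: 1544   i=1: 1112   i=2: 2084   i=3: 2190
  i=4: 805   i=5: 1055   i=6: 1639   i=7: 325
  i=8: 2135   i=9: 1502     …   i=33: 1515
  i=34: 604
Match at i=34, j=7: n = 34·48 + 7 = 1639.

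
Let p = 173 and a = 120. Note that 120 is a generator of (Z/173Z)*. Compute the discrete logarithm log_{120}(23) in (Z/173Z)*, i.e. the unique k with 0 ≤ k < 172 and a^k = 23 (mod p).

Baby-step giant-step with m = ceil(sqrt(172)) = 14.
Baby table (120^j mod 173 for j=0..13):
  0:1  1:120  2:41  3:76  4:124  5:2  6:67  7:82
  8:152  9:75  10:4  11:134  12:164  13:131
Giant step factor: 120^(-14) ≡ 15 (mod 173).
Scan 23·15^i mod 173 for i = 0, 1, …:
  i=0: 23   i=1: 172   i=2: 158   i=3: 121
  i=4: 85   i=5: 64   i=6: 95   i=7: 41
Match at i=7, j=2: k = 7·14 + 2 = 100.

100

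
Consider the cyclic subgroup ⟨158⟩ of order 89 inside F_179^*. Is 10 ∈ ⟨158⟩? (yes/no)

no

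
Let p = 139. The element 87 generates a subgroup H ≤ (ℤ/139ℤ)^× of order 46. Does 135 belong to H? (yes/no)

no

135 ∈ ⟨87⟩ iff 135^46 ≡ 1 (mod 139), since |⟨87⟩| = 46.
135^46 mod 139 = 42.
Since 42 ≠ 1, 135 does not lie in the subgroup.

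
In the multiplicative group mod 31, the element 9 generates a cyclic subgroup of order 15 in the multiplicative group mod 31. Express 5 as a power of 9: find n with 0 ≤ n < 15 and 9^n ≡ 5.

Successive powers of 9 modulo 31:
  9^0=1  9^1=9  9^2=19  9^3=16  9^4=20  9^5=25
  9^6=8  9^7=10  9^8=28  9^9=4  9^10=5
So 9^10 ≡ 5 (mod 31), giving n = 10.

10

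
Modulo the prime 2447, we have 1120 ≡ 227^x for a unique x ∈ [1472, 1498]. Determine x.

1486

Compute 227^1472 mod 2447 = 1743, then multiply by 227 repeatedly:
  227^1472=1743  227^1473=1694  227^1474=359  227^1475=742  227^1476=2038
  227^1477=143  227^1478=650  227^1479=730  227^1480=1761  227^1481=886
  227^1482=468  227^1483=1015  227^1484=387  227^1485=2204  227^1486=1120
Found 1120 at exponent 1486.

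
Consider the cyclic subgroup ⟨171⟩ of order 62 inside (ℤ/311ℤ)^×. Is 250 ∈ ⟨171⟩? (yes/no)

yes

250 ∈ ⟨171⟩ iff 250^62 ≡ 1 (mod 311), since |⟨171⟩| = 62.
250^62 mod 311 = 1.
Since 1 = 1, 250 lies in the subgroup.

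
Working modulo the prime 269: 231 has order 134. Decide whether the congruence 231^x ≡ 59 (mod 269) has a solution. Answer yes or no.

no

59 ∈ ⟨231⟩ iff 59^134 ≡ 1 (mod 269), since |⟨231⟩| = 134.
59^134 mod 269 = 268.
Since 268 ≠ 1, 59 does not lie in the subgroup.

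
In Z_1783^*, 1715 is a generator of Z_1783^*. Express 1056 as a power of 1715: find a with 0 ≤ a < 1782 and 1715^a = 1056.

1744

Baby-step giant-step with m = ceil(sqrt(1782)) = 43.
Baby table (1715^j mod 1783 for j=0..42):
  0:1  1:1715  2:1058  3:1159  4:1423  5:1301  6:682  7:1765
  8:1224  9:569  10:534  11:1131  12:1544  13:205  14:324  15:1147
  16:456  17:1086  18:1038  19:736  20:1659  21:1300  22:750  23:707
  24:65  25:929  26:1016  27:449  28:1562  29:764  30:1538  31:613
  32:1108  33:1325  34:833  35:412  36:512  37:844  38:1447  39:1452
  40:1112  41:1053  42:1499
Giant step factor: 1715^(-43) ≡ 930 (mod 1783).
Scan 1056·930^i mod 1783 for i = 0, 1, …:
  i=0: 1056   i=1: 1430   i=2: 1565   i=3: 522
  i=4: 484   i=5: 804   i=6: 643   i=7: 685
  i=8: 519   i=9: 1260     …   i=39: 48
  i=40: 65
Match at i=40, j=24: a = 40·43 + 24 = 1744.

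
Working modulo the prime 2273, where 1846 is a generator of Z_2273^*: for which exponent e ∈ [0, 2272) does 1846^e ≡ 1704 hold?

2157

Baby-step giant-step with m = ceil(sqrt(2272)) = 48.
Baby table (1846^j mod 2273 for j=0..47):
  0:1  1:1846  2:489  3:313  4:456  5:766  6:230  7:1802
  8:1093  9:1527  10:322  11:1159  12:621  13:774  14:1360  15:1168
  16:1324  17:629  18:1904  19:726  20:1399  21:426  22:2211  23:1471
  24:1504  25:1051  26:1277  27:241  28:1651  29:1926  30:424  31:792
  32:493  33:878  34:139  35:2018  36:2054  37:320  38:2013  39:1916
  40:148  41:448  42:1909  43:864  44:1571  45:1991  46:2218  47:755
Giant step factor: 1846^(-48) ≡ 525 (mod 2273).
Scan 1704·525^i mod 2273 for i = 0, 1, …:
  i=0: 1704   i=1: 1311   i=2: 1829   i=3: 1019
  i=4: 820   i=5: 903   i=6: 1291   i=7: 421
  i=8: 544   i=9: 1475     …   i=43: 1662
  i=44: 1991
Match at i=44, j=45: e = 44·48 + 45 = 2157.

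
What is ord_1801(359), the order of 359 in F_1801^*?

The order of 359 must divide p − 1 = 1800 = 2^3 · 3^2 · 5^2.
Divisors: 1, 2, 3, 4, 5, 6, 8, 9, 10, 12, 15, 18, 20, 24, 25, 30, 36, 40, 45, 50, 60, 72, 75, 90, 100, 120, 150, 180, 200, 225, 300, 360, 450, 600, 900, 1800.
Check each in increasing order: 359^1 ≡ 359;  359^2 ≡ 1010;  359^3 ≡ 589;  359^4 ≡ 734;  359^5 ≡ 560;  359^6 ≡ 1129;  359^8 ≡ 257;  359^9 ≡ 412;  359^10 ≡ 226;  359^12 ≡ 1334;  359^15 ≡ 490;  359^18 ≡ 450;  359^20 ≡ 648;  359^24 ≡ 168;  359^25 ≡ 879;  359^30 ≡ 567;  359^36 ≡ 788;  359^40 ≡ 271;  359^45 ≡ 476;  359^50 ≡ 12;  359^60 ≡ 911;  359^72 ≡ 1400;  359^75 ≡ 1543;  359^90 ≡ 1451;  359^100 ≡ 144;  359^120 ≡ 1461;  359^150 ≡ 1728;  359^180 ≡ 32;  359^200 ≡ 925;  359^225 ≡ 824;  359^300 ≡ 1727;  359^360 ≡ 1024;  359^450 ≡ 1800;  359^600 ≡ 73;  359^900 ≡ 1.
Smallest exponent giving 1 is 900.

900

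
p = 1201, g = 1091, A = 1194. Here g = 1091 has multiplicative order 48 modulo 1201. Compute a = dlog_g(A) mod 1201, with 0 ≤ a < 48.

6

Successive powers of 1091 modulo 1201:
  1091^0=1  1091^1=1091  1091^2=90  1091^3=909  1091^4=894  1091^5=142
  1091^6=1194
So 1091^6 ≡ 1194 (mod 1201), giving a = 6.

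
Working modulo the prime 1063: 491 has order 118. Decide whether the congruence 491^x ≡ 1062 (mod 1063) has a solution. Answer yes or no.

yes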